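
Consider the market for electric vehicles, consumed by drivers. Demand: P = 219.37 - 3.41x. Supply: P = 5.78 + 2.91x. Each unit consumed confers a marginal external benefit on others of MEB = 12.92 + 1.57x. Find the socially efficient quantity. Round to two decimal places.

Social marginal benefit = demand + MEB = 232.29 - 1.84x.
Set SMB = MC: 232.29 - 1.84x = 5.78 + 2.91x → x* = 47.6863.

x* = 47.69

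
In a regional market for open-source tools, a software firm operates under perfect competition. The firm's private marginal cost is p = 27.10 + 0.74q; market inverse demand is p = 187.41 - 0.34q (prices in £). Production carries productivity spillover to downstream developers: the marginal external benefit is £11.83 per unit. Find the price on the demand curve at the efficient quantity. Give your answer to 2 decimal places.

P = £133.22

Social marginal cost = private MC − MEB = 15.27 + 0.74q.
Set SMC = demand: 15.27 + 0.74q = 187.41 - 0.34q → q* = 159.3889.
Consumer price on the demand curve at q*: 187.41 − 0.34×159.3889 = 133.2178.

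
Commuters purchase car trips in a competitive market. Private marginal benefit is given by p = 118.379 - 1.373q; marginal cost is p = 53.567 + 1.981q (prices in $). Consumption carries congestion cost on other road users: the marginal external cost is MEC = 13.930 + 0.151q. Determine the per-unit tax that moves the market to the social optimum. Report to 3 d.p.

tax = $16.122 per unit

Social marginal benefit = demand − MEC = 104.449 - 1.524q.
Set SMB = MC: 104.449 - 1.524q = 53.567 + 1.981q → q* = 14.5170.
The Pigouvian tax equals MEC at q*: 13.930 + 0.151×14.5170 = 16.1221.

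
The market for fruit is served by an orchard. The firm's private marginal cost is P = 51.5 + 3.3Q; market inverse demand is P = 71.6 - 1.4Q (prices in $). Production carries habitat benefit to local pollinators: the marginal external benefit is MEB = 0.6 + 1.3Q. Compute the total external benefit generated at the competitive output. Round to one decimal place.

$14.5

Market equilibrium (private): 51.5 + 3.3Q = 71.6 - 1.4Q → Q_m = 4.2766.
Total external benefit = ∫₀^{Q_m} (0.6 + 1.3Q) dQ = 0.6×4.2766 + ½×1.3×4.2766² = 14.4540.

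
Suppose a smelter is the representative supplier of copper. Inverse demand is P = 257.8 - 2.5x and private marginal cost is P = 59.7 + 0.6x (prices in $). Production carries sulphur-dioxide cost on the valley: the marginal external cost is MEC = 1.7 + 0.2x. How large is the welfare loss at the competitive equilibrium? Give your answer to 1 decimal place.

Market equilibrium (private): 59.7 + 0.6x = 257.8 - 2.5x → x_m = 63.9032.
Social marginal cost = private MC + MEC = 61.4 + 0.8x.
Set SMC = demand: 61.4 + 0.8x = 257.8 - 2.5x → x* = 59.5152.
Height of the DWL triangle at x_m is SMC(x_m) − demand(x_m) = MEC(x_m) = 14.4806.
DWL = ½ × 4.3880 × 14.4806 = 31.7704.

DWL = $31.8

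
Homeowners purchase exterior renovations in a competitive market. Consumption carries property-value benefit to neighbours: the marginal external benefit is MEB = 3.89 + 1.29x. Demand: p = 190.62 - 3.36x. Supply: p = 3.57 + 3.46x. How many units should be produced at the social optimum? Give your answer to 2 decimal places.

Social marginal benefit = demand + MEB = 194.51 - 2.07x.
Set SMB = MC: 194.51 - 2.07x = 3.57 + 3.46x → x* = 34.5280.

x* = 34.53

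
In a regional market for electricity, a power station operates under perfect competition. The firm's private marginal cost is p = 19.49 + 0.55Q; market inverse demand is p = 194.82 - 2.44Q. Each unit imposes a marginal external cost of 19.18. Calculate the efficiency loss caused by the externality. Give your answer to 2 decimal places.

DWL = 61.52

Market equilibrium (private): 19.49 + 0.55Q = 194.82 - 2.44Q → Q_m = 58.6388.
Social marginal cost = private MC + MEC = 38.67 + 0.55Q.
Set SMC = demand: 38.67 + 0.55Q = 194.82 - 2.44Q → Q* = 52.2241.
Height of the DWL triangle at Q_m is SMC(Q_m) − demand(Q_m) = MEC(Q_m) = 19.1800.
DWL = ½ × 6.4147 × 19.1800 = 61.5170.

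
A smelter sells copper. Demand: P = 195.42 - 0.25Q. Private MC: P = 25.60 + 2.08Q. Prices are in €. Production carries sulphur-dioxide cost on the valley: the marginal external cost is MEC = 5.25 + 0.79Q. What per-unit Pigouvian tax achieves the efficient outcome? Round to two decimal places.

Social marginal cost = private MC + MEC = 30.85 + 2.87Q.
Set SMC = demand: 30.85 + 2.87Q = 195.42 - 0.25Q → Q* = 52.7468.
The Pigouvian tax equals MEC at Q*: 5.25 + 0.79×52.7468 = 46.9200.

tax = €46.92 per unit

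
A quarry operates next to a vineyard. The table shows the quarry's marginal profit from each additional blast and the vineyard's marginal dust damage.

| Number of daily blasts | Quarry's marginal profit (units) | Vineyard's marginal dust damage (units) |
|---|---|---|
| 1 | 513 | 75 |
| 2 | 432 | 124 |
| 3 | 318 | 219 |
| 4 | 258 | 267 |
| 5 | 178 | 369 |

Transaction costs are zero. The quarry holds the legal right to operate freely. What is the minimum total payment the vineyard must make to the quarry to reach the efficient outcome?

436

Left alone the quarry would choose level 5 (marginal profit stays positive).
Efficient level: k* = 3 (marginal profit ≥ marginal dust damage through 3).
The vineyard must at least cover the quarry's forgone profit from cutting 5→3: 258 + 178 = 436.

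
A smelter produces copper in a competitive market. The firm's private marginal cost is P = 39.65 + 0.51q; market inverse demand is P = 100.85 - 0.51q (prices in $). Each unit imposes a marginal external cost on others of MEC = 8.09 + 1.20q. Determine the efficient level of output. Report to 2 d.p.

Social marginal cost = private MC + MEC = 47.74 + 1.71q.
Set SMC = demand: 47.74 + 1.71q = 100.85 - 0.51q → q* = 23.9234.

q* = 23.92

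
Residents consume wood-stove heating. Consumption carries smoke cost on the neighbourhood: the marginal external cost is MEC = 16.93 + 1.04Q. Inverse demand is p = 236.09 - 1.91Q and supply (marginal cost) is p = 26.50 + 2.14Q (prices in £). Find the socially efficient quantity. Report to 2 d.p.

Social marginal benefit = demand − MEC = 219.16 - 2.95Q.
Set SMB = MC: 219.16 - 2.95Q = 26.50 + 2.14Q → Q* = 37.8507.

Q* = 37.85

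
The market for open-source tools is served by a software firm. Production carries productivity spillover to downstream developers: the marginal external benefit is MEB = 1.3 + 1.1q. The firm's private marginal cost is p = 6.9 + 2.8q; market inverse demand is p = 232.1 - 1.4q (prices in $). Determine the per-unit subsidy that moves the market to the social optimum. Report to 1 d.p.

Social marginal cost = private MC − MEB = 5.6 + 1.7q.
Set SMC = demand: 5.6 + 1.7q = 232.1 - 1.4q → q* = 73.0645.
The Pigouvian subsidy equals MEB at q*: 1.3 + 1.1×73.0645 = 81.6710.

subsidy = $81.7 per unit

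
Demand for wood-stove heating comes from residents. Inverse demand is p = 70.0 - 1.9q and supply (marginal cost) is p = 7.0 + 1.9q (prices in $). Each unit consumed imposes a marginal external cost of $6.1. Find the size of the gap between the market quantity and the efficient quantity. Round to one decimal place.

Market equilibrium (private): 7.0 + 1.9q = 70.0 - 1.9q → q_m = 16.5789.
Social marginal benefit = demand − MEC = 63.9 - 1.9q.
Set SMB = MC: 63.9 - 1.9q = 7.0 + 1.9q → q* = 14.9737.
Gap = |16.5789 − 14.9737| = 1.6052.

1.6 units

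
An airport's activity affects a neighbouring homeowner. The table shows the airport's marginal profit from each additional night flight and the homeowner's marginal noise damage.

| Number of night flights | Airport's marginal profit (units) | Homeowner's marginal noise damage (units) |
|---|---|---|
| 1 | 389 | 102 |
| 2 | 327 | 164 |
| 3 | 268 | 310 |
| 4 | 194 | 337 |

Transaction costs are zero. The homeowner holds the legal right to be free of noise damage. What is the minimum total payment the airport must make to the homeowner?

Efficient level: marginal profit ≥ marginal noise damage through level 2, so k* = 2.
With the homeowner holding the right, the airport must at least compensate total damage at k*: 102 + 164 = 266.

266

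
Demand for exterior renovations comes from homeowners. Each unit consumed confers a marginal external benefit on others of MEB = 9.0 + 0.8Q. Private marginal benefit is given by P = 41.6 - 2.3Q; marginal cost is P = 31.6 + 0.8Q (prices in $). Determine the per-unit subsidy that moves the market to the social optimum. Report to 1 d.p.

Social marginal benefit = demand + MEB = 50.6 - 1.5Q.
Set SMB = MC: 50.6 - 1.5Q = 31.6 + 0.8Q → Q* = 8.2609.
The Pigouvian subsidy equals MEB at Q*: 9.0 + 0.8×8.2609 = 15.6087.

subsidy = $15.6 per unit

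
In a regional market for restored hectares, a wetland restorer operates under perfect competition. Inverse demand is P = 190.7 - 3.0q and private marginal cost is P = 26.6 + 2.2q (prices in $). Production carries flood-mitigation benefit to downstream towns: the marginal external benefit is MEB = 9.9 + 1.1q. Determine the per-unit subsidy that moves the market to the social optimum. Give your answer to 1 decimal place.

subsidy = $56.6 per unit

Social marginal cost = private MC − MEB = 16.7 + 1.1q.
Set SMC = demand: 16.7 + 1.1q = 190.7 - 3.0q → q* = 42.4390.
The Pigouvian subsidy equals MEB at q*: 9.9 + 1.1×42.4390 = 56.5829.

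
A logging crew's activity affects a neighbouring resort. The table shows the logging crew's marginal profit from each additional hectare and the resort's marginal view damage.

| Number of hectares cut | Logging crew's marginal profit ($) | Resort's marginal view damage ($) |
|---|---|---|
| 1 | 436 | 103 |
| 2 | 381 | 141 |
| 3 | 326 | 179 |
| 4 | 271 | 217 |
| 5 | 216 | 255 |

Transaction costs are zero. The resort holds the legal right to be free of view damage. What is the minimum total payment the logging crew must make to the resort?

$640

Efficient level: marginal profit ≥ marginal view damage through level 4, so k* = 4.
With the resort holding the right, the logging crew must at least compensate total damage at k*: 103 + 141 + 179 + 217 = 640.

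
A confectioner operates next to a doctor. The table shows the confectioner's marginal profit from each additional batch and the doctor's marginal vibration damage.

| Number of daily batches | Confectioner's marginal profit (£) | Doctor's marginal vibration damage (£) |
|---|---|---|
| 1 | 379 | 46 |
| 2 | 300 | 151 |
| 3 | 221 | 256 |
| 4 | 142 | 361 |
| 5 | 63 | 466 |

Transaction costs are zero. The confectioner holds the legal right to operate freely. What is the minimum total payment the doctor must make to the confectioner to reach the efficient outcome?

Left alone the confectioner would choose level 5 (marginal profit stays positive).
Efficient level: k* = 2 (marginal profit ≥ marginal vibration damage through 2).
The doctor must at least cover the confectioner's forgone profit from cutting 5→2: 221 + 142 + 63 = 426.

£426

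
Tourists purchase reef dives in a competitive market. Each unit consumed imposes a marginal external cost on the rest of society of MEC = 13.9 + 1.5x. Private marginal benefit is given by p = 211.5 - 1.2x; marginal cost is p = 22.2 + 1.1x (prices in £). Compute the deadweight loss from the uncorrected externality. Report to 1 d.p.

Market equilibrium (private): 22.2 + 1.1x = 211.5 - 1.2x → x_m = 82.3043.
Social marginal benefit = demand − MEC = 197.6 - 2.7x.
Set SMB = MC: 197.6 - 2.7x = 22.2 + 1.1x → x* = 46.1579.
The loss is the area between SMB and MC from x* to x_m; with linear curves that's a triangle of height MEC(x_m).
DWL = ½ × 36.1464 × 137.3565 = 2482.4715.

DWL = £2482.5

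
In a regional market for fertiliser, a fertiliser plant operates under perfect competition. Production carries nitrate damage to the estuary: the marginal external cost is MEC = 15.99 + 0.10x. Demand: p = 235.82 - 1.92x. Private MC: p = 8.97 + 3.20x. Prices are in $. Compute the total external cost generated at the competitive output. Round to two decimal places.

Market equilibrium (private): 8.97 + 3.20x = 235.82 - 1.92x → x_m = 44.3066.
Total external cost = ∫₀^{x_m} (15.99 + 0.10x) dx = 15.99×44.3066 + ½×0.10×44.3066² = 806.6163.

$806.62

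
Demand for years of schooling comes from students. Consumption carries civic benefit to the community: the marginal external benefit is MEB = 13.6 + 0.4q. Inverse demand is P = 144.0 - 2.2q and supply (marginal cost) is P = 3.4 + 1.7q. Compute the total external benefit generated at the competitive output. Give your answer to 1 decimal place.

750.2

Market equilibrium (private): 3.4 + 1.7q = 144.0 - 2.2q → q_m = 36.0513.
Total external benefit = ∫₀^{q_m} (13.6 + 0.4q) dq = 13.6×36.0513 + ½×0.4×36.0513² = 750.2369.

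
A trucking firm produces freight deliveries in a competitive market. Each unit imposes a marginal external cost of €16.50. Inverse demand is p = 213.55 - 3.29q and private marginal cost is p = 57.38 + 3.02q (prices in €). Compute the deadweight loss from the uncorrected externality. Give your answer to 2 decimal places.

DWL = €21.57

Market equilibrium (private): 57.38 + 3.02q = 213.55 - 3.29q → q_m = 24.7496.
Social marginal cost = private MC + MEC = 73.88 + 3.02q.
Set SMC = demand: 73.88 + 3.02q = 213.55 - 3.29q → q* = 22.1347.
Between q* and q_m the wedge SMC − demand runs linearly from 0 to MEC(q_m), so the loss is a triangle.
DWL = ½ × 2.6149 × 16.5000 = 21.5729.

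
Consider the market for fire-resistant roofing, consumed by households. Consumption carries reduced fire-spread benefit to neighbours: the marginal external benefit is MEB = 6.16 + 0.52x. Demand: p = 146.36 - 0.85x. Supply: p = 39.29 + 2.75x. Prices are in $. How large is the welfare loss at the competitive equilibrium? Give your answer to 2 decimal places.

Market equilibrium (private): 39.29 + 2.75x = 146.36 - 0.85x → x_m = 29.7417.
Social marginal benefit = demand + MEB = 152.52 - 0.33x.
Set SMB = MC: 152.52 - 0.33x = 39.29 + 2.75x → x* = 36.7630.
The welfare-loss triangle has base |x_m − x*| and height MEB(x_m) (the vertical gap between SMB and MC is zero at x* and MEB at x_m).
DWL = ½ × 7.0213 × 21.6257 = 75.9203.

DWL = $75.92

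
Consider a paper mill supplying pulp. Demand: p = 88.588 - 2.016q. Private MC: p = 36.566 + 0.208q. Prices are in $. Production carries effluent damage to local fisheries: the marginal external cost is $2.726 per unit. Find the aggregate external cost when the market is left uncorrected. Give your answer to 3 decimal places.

Market equilibrium (private): 36.566 + 0.208q = 88.588 - 2.016q → q_m = 23.3912.
Total external cost = MEC × q_m = 2.726 × 23.3912 = 63.7644.

$63.764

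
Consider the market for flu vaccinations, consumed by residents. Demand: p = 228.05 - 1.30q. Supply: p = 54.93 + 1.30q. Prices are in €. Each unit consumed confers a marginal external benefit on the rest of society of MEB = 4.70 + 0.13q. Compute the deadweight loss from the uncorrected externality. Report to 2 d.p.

Market equilibrium (private): 54.93 + 1.30q = 228.05 - 1.30q → q_m = 66.5846.
Social marginal benefit = demand + MEB = 232.75 - 1.17q.
Set SMB = MC: 232.75 - 1.17q = 54.93 + 1.30q → q* = 71.9919.
The loss is the area between SMB and MC from q* to q_m; with linear curves that's a triangle of height MEB(q_m).
DWL = ½ × 5.4073 × 13.3560 = 36.1099.

DWL = €36.11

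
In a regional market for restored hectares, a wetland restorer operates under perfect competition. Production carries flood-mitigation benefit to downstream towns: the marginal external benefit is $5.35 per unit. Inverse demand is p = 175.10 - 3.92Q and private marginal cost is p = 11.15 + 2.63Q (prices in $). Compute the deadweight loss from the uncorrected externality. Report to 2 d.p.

DWL = $2.18

Market equilibrium (private): 11.15 + 2.63Q = 175.10 - 3.92Q → Q_m = 25.0305.
Social marginal cost = private MC − MEB = 5.80 + 2.63Q.
Set SMC = demand: 5.80 + 2.63Q = 175.10 - 3.92Q → Q* = 25.8473.
The loss is the area between SMC and demand from Q* to Q_m; with linear curves that's a triangle of height MEB(Q_m).
DWL = ½ × 0.8168 × 5.3500 = 2.1849.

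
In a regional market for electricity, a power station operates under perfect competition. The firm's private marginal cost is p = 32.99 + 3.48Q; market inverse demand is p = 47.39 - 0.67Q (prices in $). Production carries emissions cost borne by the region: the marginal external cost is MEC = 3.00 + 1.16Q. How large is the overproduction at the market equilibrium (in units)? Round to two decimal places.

1.32 units

Market equilibrium (private): 32.99 + 3.48Q = 47.39 - 0.67Q → Q_m = 3.4699.
Social marginal cost = private MC + MEC = 35.99 + 4.64Q.
Set SMC = demand: 35.99 + 4.64Q = 47.39 - 0.67Q → Q* = 2.1469.
Gap = |3.4699 − 2.1469| = 1.3230.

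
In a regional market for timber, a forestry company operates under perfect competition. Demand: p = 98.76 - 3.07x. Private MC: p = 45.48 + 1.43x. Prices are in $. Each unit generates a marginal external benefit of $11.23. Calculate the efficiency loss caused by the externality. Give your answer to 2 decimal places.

DWL = $14.01

Market equilibrium (private): 45.48 + 1.43x = 98.76 - 3.07x → x_m = 11.8400.
Social marginal cost = private MC − MEB = 34.25 + 1.43x.
Set SMC = demand: 34.25 + 1.43x = 98.76 - 3.07x → x* = 14.3356.
The loss is the area between SMC and demand from x* to x_m; with linear curves that's a triangle of height MEB(x_m).
DWL = ½ × 2.4956 × 11.2300 = 14.0128.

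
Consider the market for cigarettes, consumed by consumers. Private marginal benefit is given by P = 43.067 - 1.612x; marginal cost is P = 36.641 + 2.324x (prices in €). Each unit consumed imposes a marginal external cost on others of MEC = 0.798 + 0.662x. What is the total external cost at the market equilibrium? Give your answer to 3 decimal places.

€2.185

Market equilibrium (private): 36.641 + 2.324x = 43.067 - 1.612x → x_m = 1.6326.
Total external cost = ∫₀^{x_m} (0.798 + 0.662x) dx = 0.798×1.6326 + ½×0.662×1.6326² = 2.1851.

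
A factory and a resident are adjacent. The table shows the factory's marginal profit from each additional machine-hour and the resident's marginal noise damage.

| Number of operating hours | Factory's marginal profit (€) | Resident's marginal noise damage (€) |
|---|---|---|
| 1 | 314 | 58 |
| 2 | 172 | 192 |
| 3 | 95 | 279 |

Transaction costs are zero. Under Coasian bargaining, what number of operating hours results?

1

Bargaining reaches the level where marginal profit last exceeds marginal noise damage.
That holds through level 1 (314 ≥ 58) but not at 2 (172 < 192).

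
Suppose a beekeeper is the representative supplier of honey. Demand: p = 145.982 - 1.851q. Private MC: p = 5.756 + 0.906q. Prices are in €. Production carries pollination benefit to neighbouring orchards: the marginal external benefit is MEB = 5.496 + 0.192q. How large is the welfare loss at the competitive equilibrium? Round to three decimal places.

DWL = €45.402

Market equilibrium (private): 5.756 + 0.906q = 145.982 - 1.851q → q_m = 50.8618.
Social marginal cost = private MC − MEB = 0.260 + 0.714q.
Set SMC = demand: 0.260 + 0.714q = 145.982 - 1.851q → q* = 56.8117.
The welfare-loss triangle has base |q_m − q*| and height MEB(q_m) (the vertical gap between SMC and demand is zero at q* and MEB at q_m).
DWL = ½ × 5.9499 × 15.2615 = 45.4022.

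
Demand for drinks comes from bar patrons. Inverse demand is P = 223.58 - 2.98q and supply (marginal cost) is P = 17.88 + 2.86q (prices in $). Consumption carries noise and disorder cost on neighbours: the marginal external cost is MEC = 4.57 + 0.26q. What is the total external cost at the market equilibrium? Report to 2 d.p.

Market equilibrium (private): 17.88 + 2.86q = 223.58 - 2.98q → q_m = 35.2226.
Total external cost = ∫₀^{q_m} (4.57 + 0.26q) dq = 4.57×35.2226 + ½×0.26×35.2226² = 322.2494.

$322.25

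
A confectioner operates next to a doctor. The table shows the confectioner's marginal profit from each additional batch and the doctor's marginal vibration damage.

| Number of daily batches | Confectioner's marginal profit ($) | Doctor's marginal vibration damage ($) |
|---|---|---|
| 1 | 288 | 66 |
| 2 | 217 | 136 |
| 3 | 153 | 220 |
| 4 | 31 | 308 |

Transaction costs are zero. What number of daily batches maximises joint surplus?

Bargaining reaches the level where marginal profit last exceeds marginal vibration damage.
That holds through level 2 (217 ≥ 136) but not at 3 (153 < 220).

2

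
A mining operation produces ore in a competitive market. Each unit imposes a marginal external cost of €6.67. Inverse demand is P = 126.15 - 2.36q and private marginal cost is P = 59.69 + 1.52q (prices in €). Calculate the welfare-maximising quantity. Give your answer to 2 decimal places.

q* = 15.41

Social marginal cost = private MC + MEC = 66.36 + 1.52q.
Set SMC = demand: 66.36 + 1.52q = 126.15 - 2.36q → q* = 15.4098.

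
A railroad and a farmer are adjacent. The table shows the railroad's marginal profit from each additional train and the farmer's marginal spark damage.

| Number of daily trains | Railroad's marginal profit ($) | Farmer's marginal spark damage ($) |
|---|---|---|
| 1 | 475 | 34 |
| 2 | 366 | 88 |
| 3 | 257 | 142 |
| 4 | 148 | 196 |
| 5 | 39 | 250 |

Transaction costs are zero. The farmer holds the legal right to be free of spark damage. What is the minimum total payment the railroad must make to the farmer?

$264

Efficient level: marginal profit ≥ marginal spark damage through level 3, so k* = 3.
With the farmer holding the right, the railroad must at least compensate total damage at k*: 34 + 88 + 142 = 264.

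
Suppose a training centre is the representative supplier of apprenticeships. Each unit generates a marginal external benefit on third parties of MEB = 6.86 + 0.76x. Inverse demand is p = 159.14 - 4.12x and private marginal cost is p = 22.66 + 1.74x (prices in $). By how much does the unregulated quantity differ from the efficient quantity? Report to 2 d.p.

Market equilibrium (private): 22.66 + 1.74x = 159.14 - 4.12x → x_m = 23.2901.
Social marginal cost = private MC − MEB = 15.80 + 0.98x.
Set SMC = demand: 15.80 + 0.98x = 159.14 - 4.12x → x* = 28.1059.
Gap = |23.2901 − 28.1059| = 4.8158.

4.82 units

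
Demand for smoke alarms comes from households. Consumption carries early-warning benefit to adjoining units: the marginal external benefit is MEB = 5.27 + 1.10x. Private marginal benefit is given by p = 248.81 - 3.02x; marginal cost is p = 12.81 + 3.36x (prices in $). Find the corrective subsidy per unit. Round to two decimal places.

Social marginal benefit = demand + MEB = 254.08 - 1.92x.
Set SMB = MC: 254.08 - 1.92x = 12.81 + 3.36x → x* = 45.6951.
The Pigouvian subsidy equals MEB at x*: 5.27 + 1.10×45.6951 = 55.5346.

subsidy = $55.53 per unit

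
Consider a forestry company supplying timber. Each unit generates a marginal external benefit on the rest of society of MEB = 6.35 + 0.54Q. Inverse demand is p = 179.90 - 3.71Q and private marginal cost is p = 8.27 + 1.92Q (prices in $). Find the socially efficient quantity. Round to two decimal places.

Q* = 34.97

Social marginal cost = private MC − MEB = 1.92 + 1.38Q.
Set SMC = demand: 1.92 + 1.38Q = 179.90 - 3.71Q → Q* = 34.9666.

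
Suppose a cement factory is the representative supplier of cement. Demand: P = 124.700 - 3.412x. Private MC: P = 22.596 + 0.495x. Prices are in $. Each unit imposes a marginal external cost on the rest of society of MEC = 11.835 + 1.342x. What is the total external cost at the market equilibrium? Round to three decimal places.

$767.561

Market equilibrium (private): 22.596 + 0.495x = 124.700 - 3.412x → x_m = 26.1336.
Total external cost = ∫₀^{x_m} (11.835 + 1.342x) dx = 11.835×26.1336 + ½×1.342×26.1336² = 767.5607.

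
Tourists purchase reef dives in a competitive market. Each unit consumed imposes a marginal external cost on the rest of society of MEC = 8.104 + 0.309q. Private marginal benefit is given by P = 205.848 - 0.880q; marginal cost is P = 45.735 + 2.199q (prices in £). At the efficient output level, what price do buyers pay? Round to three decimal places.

P = £166.365

Social marginal benefit = demand − MEC = 197.744 - 1.189q.
Set SMB = MC: 197.744 - 1.189q = 45.735 + 2.199q → q* = 44.8669.
Consumer price on the demand curve at q*: 205.848 − 0.880×44.8669 = 166.3651.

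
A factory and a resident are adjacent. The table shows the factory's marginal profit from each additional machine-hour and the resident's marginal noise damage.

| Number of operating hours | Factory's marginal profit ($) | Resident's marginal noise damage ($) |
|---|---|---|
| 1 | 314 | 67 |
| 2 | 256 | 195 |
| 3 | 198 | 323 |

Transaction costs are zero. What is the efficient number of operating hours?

Bargaining reaches the level where marginal profit last exceeds marginal noise damage.
That holds through level 2 (256 ≥ 195) but not at 3 (198 < 323).

2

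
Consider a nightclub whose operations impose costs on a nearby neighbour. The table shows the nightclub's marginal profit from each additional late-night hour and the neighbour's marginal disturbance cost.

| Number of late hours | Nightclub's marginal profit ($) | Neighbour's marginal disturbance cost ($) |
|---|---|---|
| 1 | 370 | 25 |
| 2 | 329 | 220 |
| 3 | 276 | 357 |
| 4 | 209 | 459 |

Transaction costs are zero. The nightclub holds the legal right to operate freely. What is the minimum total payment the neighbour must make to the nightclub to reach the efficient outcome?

Left alone the nightclub would choose level 4 (marginal profit stays positive).
Efficient level: k* = 2 (marginal profit ≥ marginal disturbance cost through 2).
The neighbour must at least cover the nightclub's forgone profit from cutting 4→2: 276 + 209 = 485.

$485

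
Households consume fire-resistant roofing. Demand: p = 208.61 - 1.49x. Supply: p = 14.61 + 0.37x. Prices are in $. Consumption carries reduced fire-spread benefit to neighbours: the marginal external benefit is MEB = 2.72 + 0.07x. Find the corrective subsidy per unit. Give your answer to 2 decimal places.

Social marginal benefit = demand + MEB = 211.33 - 1.42x.
Set SMB = MC: 211.33 - 1.42x = 14.61 + 0.37x → x* = 109.8994.
The Pigouvian subsidy equals MEB at x*: 2.72 + 0.07×109.8994 = 10.4130.

subsidy = $10.41 per unit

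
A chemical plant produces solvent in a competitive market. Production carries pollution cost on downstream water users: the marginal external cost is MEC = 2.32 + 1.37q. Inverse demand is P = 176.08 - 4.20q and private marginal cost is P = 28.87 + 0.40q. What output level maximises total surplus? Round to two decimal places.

q* = 24.27

Social marginal cost = private MC + MEC = 31.19 + 1.77q.
Set SMC = demand: 31.19 + 1.77q = 176.08 - 4.20q → q* = 24.2697.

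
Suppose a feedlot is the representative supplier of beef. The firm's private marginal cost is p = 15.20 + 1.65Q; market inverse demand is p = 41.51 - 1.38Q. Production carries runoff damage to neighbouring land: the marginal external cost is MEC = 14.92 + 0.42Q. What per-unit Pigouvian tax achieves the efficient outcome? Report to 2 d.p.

Social marginal cost = private MC + MEC = 30.12 + 2.07Q.
Set SMC = demand: 30.12 + 2.07Q = 41.51 - 1.38Q → Q* = 3.3014.
The Pigouvian tax equals MEC at Q*: 14.92 + 0.42×3.3014 = 16.3066.

tax = 16.31 per unit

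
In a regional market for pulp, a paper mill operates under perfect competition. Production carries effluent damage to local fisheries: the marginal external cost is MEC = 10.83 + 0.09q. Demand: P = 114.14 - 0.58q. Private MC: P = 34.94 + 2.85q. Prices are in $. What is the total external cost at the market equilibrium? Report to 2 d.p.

$274.06

Market equilibrium (private): 34.94 + 2.85q = 114.14 - 0.58q → q_m = 23.0904.
Total external cost = ∫₀^{q_m} (10.83 + 0.09q) dq = 10.83×23.0904 + ½×0.09×23.0904² = 274.0615.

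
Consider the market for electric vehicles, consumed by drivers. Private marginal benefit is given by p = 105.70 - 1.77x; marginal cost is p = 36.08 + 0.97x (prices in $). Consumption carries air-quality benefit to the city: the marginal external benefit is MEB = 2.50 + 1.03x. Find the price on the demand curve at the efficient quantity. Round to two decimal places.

Social marginal benefit = demand + MEB = 108.20 - 0.74x.
Set SMB = MC: 108.20 - 0.74x = 36.08 + 0.97x → x* = 42.1754.
Consumer price on the demand curve at x*: 105.70 − 1.77×42.1754 = 31.0495.

P = $31.05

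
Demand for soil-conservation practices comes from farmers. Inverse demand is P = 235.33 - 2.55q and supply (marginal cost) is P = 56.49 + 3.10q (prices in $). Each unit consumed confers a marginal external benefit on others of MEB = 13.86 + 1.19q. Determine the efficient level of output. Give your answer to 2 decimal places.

q* = 43.21

Social marginal benefit = demand + MEB = 249.19 - 1.36q.
Set SMB = MC: 249.19 - 1.36q = 56.49 + 3.10q → q* = 43.2063.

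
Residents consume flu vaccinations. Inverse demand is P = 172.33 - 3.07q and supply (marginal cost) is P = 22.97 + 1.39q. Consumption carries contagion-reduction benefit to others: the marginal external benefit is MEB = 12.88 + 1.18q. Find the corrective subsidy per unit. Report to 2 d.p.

subsidy = 71.25 per unit

Social marginal benefit = demand + MEB = 185.21 - 1.89q.
Set SMB = MC: 185.21 - 1.89q = 22.97 + 1.39q → q* = 49.4634.
The Pigouvian subsidy equals MEB at q*: 12.88 + 1.18×49.4634 = 71.2468.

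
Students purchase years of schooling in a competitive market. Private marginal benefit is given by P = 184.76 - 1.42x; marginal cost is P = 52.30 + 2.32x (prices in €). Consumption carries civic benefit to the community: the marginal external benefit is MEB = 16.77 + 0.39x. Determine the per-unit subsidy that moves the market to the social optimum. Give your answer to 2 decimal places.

subsidy = €34.14 per unit

Social marginal benefit = demand + MEB = 201.53 - 1.03x.
Set SMB = MC: 201.53 - 1.03x = 52.30 + 2.32x → x* = 44.5463.
The Pigouvian subsidy equals MEB at x*: 16.77 + 0.39×44.5463 = 34.1431.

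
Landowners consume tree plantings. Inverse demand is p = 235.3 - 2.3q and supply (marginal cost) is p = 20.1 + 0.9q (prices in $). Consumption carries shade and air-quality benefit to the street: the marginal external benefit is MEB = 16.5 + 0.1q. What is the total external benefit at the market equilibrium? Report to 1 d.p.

Market equilibrium (private): 20.1 + 0.9q = 235.3 - 2.3q → q_m = 67.2500.
Total external benefit = ∫₀^{q_m} (16.5 + 0.1q) dq = 16.5×67.2500 + ½×0.1×67.2500² = 1335.7531.

$1335.8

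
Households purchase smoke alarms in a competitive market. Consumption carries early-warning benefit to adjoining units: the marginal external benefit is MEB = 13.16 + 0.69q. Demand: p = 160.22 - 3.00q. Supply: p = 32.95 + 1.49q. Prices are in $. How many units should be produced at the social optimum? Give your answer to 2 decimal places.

q* = 36.96

Social marginal benefit = demand + MEB = 173.38 - 2.31q.
Set SMB = MC: 173.38 - 2.31q = 32.95 + 1.49q → q* = 36.9553.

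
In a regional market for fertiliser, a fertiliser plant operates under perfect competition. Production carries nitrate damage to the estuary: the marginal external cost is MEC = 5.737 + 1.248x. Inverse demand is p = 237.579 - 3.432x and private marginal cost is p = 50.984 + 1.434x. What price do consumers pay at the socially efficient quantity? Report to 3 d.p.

Social marginal cost = private MC + MEC = 56.721 + 2.682x.
Set SMC = demand: 56.721 + 2.682x = 237.579 - 3.432x → x* = 29.5810.
Consumer price on the demand curve at x*: 237.579 − 3.432×29.5810 = 136.0570.

P = 136.057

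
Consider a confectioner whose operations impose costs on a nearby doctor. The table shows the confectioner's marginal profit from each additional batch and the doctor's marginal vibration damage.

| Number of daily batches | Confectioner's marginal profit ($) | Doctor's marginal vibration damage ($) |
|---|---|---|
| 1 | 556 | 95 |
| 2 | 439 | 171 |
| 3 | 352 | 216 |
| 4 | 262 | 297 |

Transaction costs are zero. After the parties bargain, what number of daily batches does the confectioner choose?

3

Bargaining reaches the level where marginal profit last exceeds marginal vibration damage.
That holds through level 3 (352 ≥ 216) but not at 4 (262 < 297).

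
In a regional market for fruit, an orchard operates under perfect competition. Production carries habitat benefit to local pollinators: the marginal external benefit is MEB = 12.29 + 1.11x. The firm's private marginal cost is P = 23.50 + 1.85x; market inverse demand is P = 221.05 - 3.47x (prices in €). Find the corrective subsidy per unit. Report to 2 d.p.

Social marginal cost = private MC − MEB = 11.21 + 0.74x.
Set SMC = demand: 11.21 + 0.74x = 221.05 - 3.47x → x* = 49.8432.
The Pigouvian subsidy equals MEB at x*: 12.29 + 1.11×49.8432 = 67.6160.

subsidy = €67.62 per unit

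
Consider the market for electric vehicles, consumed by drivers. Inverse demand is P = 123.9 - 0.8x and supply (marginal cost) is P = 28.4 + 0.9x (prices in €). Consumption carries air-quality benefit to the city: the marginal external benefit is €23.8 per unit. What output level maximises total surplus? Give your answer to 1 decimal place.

Social marginal benefit = demand + MEB = 147.7 - 0.8x.
Set SMB = MC: 147.7 - 0.8x = 28.4 + 0.9x → x* = 70.1765.

x* = 70.2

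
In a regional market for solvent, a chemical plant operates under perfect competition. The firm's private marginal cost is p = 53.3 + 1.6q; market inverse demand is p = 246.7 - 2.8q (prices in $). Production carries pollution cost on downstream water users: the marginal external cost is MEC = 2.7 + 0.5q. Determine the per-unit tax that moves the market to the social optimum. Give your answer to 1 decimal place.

Social marginal cost = private MC + MEC = 56.0 + 2.1q.
Set SMC = demand: 56.0 + 2.1q = 246.7 - 2.8q → q* = 38.9184.
The Pigouvian tax equals MEC at q*: 2.7 + 0.5×38.9184 = 22.1592.

tax = $22.2 per unit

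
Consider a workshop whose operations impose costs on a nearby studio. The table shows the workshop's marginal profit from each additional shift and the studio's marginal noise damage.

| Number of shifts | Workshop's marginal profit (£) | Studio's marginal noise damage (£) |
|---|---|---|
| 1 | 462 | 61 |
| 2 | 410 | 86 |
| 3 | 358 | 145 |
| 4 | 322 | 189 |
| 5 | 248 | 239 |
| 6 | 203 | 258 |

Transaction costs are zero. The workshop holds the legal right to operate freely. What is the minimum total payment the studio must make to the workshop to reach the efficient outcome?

£203

Left alone the workshop would choose level 6 (marginal profit stays positive).
Efficient level: k* = 5 (marginal profit ≥ marginal noise damage through 5).
The studio must at least cover the workshop's forgone profit from cutting 6→5: 203 = 203.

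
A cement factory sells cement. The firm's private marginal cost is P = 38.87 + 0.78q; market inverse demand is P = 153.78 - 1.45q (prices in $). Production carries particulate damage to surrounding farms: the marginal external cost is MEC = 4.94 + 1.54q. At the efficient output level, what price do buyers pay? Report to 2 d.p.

P = $111.48

Social marginal cost = private MC + MEC = 43.81 + 2.32q.
Set SMC = demand: 43.81 + 2.32q = 153.78 - 1.45q → q* = 29.1698.
Consumer price on the demand curve at q*: 153.78 − 1.45×29.1698 = 111.4838.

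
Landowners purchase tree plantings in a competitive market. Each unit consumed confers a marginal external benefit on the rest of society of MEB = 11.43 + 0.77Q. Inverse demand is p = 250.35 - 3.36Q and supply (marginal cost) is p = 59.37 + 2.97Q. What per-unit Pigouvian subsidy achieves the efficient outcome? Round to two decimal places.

Social marginal benefit = demand + MEB = 261.78 - 2.59Q.
Set SMB = MC: 261.78 - 2.59Q = 59.37 + 2.97Q → Q* = 36.4047.
The Pigouvian subsidy equals MEB at Q*: 11.43 + 0.77×36.4047 = 39.4616.

subsidy = 39.46 per unit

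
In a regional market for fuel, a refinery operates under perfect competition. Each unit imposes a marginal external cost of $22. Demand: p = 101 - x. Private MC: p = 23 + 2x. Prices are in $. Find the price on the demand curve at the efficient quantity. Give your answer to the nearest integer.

Social marginal cost = private MC + MEC = 45 + 2x.
Set SMC = demand: 45 + 2x = 101 - x → x* = 18.6667.
Consumer price on the demand curve at x*: 101 − 1×18.6667 = 82.3333.

P = $82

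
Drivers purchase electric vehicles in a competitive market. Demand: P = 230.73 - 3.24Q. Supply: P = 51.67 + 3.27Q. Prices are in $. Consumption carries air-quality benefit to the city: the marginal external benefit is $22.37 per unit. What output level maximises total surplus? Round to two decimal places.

Social marginal benefit = demand + MEB = 253.10 - 3.24Q.
Set SMB = MC: 253.10 - 3.24Q = 51.67 + 3.27Q → Q* = 30.9416.

Q* = 30.94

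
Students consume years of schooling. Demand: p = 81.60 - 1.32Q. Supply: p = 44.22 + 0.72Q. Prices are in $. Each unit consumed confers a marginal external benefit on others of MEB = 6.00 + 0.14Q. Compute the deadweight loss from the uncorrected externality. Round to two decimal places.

Market equilibrium (private): 44.22 + 0.72Q = 81.60 - 1.32Q → Q_m = 18.3235.
Social marginal benefit = demand + MEB = 87.60 - 1.18Q.
Set SMB = MC: 87.60 - 1.18Q = 44.22 + 0.72Q → Q* = 22.8316.
The loss is the area between SMB and MC from Q* to Q_m; with linear curves that's a triangle of height MEB(Q_m).
DWL = ½ × 4.5081 × 8.5653 = 19.3066.

DWL = $19.31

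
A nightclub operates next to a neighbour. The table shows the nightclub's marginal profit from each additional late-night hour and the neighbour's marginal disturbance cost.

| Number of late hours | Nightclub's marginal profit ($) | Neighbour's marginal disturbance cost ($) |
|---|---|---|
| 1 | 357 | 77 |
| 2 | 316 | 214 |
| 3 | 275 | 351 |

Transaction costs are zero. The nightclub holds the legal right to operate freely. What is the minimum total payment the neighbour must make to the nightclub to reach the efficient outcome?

Left alone the nightclub would choose level 3 (marginal profit stays positive).
Efficient level: k* = 2 (marginal profit ≥ marginal disturbance cost through 2).
The neighbour must at least cover the nightclub's forgone profit from cutting 3→2: 275 = 275.

$275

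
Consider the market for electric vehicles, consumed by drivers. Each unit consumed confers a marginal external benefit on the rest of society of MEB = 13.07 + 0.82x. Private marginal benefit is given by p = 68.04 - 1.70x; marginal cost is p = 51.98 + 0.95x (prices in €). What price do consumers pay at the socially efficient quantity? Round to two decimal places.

Social marginal benefit = demand + MEB = 81.11 - 0.88x.
Set SMB = MC: 81.11 - 0.88x = 51.98 + 0.95x → x* = 15.9180.
Consumer price on the demand curve at x*: 68.04 − 1.70×15.9180 = 40.9794.

P = €40.98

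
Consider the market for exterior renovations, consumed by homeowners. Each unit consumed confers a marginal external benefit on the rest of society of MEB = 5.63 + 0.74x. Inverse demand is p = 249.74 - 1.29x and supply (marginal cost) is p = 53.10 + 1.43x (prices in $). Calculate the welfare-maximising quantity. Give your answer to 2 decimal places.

x* = 102.16

Social marginal benefit = demand + MEB = 255.37 - 0.55x.
Set SMB = MC: 255.37 - 0.55x = 53.10 + 1.43x → x* = 102.1566.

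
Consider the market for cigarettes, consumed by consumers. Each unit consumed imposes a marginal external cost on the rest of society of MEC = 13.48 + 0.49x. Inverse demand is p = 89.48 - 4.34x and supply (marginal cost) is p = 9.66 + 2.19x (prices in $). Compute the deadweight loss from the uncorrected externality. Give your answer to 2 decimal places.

DWL = $27.00

Market equilibrium (private): 9.66 + 2.19x = 89.48 - 4.34x → x_m = 12.2236.
Social marginal benefit = demand − MEC = 76.00 - 4.83x.
Set SMB = MC: 76.00 - 4.83x = 9.66 + 2.19x → x* = 9.4501.
Height of the DWL triangle at x_m is MC(x_m) − SMB(x_m) = MEC(x_m) = 19.4696.
DWL = ½ × 2.7735 × 19.4696 = 26.9995.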